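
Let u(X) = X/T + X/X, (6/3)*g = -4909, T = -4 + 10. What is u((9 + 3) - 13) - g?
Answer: 7366/3 ≈ 2455.3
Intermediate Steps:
T = 6
g = -4909/2 (g = (½)*(-4909) = -4909/2 ≈ -2454.5)
u(X) = 1 + X/6 (u(X) = X/6 + X/X = X*(⅙) + 1 = X/6 + 1 = 1 + X/6)
u((9 + 3) - 13) - g = (1 + ((9 + 3) - 13)/6) - 1*(-4909/2) = (1 + (12 - 13)/6) + 4909/2 = (1 + (⅙)*(-1)) + 4909/2 = (1 - ⅙) + 4909/2 = ⅚ + 4909/2 = 7366/3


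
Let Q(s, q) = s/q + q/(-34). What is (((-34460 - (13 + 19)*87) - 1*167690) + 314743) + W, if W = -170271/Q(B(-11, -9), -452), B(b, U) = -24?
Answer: 2488412169/25640 ≈ 97052.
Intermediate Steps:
Q(s, q) = -q/34 + s/q (Q(s, q) = s/q + q*(-1/34) = s/q - q/34 = -q/34 + s/q)
W = -327090591/25640 (W = -170271/(-1/34*(-452) - 24/(-452)) = -170271/(226/17 - 24*(-1/452)) = -170271/(226/17 + 6/113) = -170271/25640/1921 = -170271*1921/25640 = -327090591/25640 ≈ -12757.)
(((-34460 - (13 + 19)*87) - 1*167690) + 314743) + W = (((-34460 - (13 + 19)*87) - 1*167690) + 314743) - 327090591/25640 = (((-34460 - 32*87) - 167690) + 314743) - 327090591/25640 = (((-34460 - 1*2784) - 167690) + 314743) - 327090591/25640 = (((-34460 - 2784) - 167690) + 314743) - 327090591/25640 = ((-37244 - 167690) + 314743) - 327090591/25640 = (-204934 + 314743) - 327090591/25640 = 109809 - 327090591/25640 = 2488412169/25640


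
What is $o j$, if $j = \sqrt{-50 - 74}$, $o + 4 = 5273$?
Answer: $10538 i \sqrt{31} \approx 58673.0 i$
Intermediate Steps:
$o = 5269$ ($o = -4 + 5273 = 5269$)
$j = 2 i \sqrt{31}$ ($j = \sqrt{-124} = 2 i \sqrt{31} \approx 11.136 i$)
$o j = 5269 \cdot 2 i \sqrt{31} = 10538 i \sqrt{31}$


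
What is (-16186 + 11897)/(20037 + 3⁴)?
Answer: -4289/20118 ≈ -0.21319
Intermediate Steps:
(-16186 + 11897)/(20037 + 3⁴) = -4289/(20037 + 81) = -4289/20118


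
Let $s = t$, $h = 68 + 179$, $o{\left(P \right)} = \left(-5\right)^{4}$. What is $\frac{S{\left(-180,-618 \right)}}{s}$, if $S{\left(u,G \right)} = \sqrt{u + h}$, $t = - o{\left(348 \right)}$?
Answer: $- \frac{\sqrt{67}}{625} \approx -0.013097$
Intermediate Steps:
$o{\left(P \right)} = 625$
$t = -625$ ($t = \left(-1\right) 625 = -625$)
$h = 247$
$s = -625$
$S{\left(u,G \right)} = \sqrt{247 + u}$ ($S{\left(u,G \right)} = \sqrt{u + 247} = \sqrt{247 + u}$)
$\frac{S{\left(-180,-618 \right)}}{s} = \frac{\sqrt{247 - 180}}{-625} = \sqrt{67} \left(- \frac{1}{625}\right) = - \frac{\sqrt{67}}{625}$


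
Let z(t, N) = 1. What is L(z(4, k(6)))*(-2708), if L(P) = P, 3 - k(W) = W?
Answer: -2708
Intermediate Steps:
k(W) = 3 - W
L(z(4, k(6)))*(-2708) = 1*(-2708) = -2708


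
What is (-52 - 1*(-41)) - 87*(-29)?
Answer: 2512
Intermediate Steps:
(-52 - 1*(-41)) - 87*(-29) = (-52 + 41) + 2523 = -11 + 2523 = 2512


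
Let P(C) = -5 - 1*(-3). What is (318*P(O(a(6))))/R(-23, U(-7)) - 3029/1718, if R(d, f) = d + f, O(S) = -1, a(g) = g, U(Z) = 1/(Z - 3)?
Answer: 3408927/132286 ≈ 25.769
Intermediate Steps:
U(Z) = 1/(-3 + Z)
P(C) = -2 (P(C) = -5 + 3 = -2)
(318*P(O(a(6))))/R(-23, U(-7)) - 3029/1718 = (318*(-2))/(-23 + 1/(-3 - 7)) - 3029/1718 = -636/(-23 + 1/(-10)) - 3029*1/1718 = -636/(-23 - ⅒) - 3029/1718 = -636/(-231/10) - 3029/1718 = -636*(-10/231) - 3029/1718 = 2120/77 - 3029/1718 = 3408927/132286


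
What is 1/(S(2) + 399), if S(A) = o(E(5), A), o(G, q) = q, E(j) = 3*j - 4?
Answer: 1/401 ≈ 0.0024938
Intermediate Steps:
E(j) = -4 + 3*j
S(A) = A
1/(S(2) + 399) = 1/(2 + 399) = 1/401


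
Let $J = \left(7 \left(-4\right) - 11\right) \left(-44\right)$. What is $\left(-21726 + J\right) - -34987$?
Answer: $14977$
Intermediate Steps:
$J = 1716$ ($J = \left(-28 - 11\right) \left(-44\right) = \left(-39\right) \left(-44\right) = 1716$)
$\left(-21726 + J\right) - -34987 = \left(-21726 + 1716\right) - -34987 = -20010 + 34987 = 14977$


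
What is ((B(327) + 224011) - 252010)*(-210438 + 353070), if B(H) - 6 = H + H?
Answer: -3899416248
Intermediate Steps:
B(H) = 6 + 2*H (B(H) = 6 + (H + H) = 6 + 2*H)
((B(327) + 224011) - 252010)*(-210438 + 353070) = (((6 + 2*327) + 224011) - 252010)*(-210438 + 353070) = (((6 + 654) + 224011) - 252010)*142632 = ((660 + 224011) - 252010)*142632 = (224671 - 252010)*142632 = -27339*142632 = -3899416248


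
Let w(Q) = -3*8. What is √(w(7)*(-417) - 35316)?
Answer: 6*I*√703 ≈ 159.08*I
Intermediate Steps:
w(Q) = -24
√(w(7)*(-417) - 35316) = √(-24*(-417) - 35316) = √(10008 - 35316) = √(-25308) = 6*I*√703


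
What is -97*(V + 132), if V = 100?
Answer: -22504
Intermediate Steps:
-97*(V + 132) = -97*(100 + 132) = -97*232 = -22504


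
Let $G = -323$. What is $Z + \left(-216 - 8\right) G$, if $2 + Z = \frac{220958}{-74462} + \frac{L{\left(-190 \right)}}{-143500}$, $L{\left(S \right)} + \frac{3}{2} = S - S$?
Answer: $\frac{773049530588693}{10685297000} \approx 72347.0$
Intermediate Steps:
$L{\left(S \right)} = - \frac{3}{2}$ ($L{\left(S \right)} = - \frac{3}{2} + \left(S - S\right) = - \frac{3}{2} + 0 = - \frac{3}{2}$)
$Z = - \frac{53077955307}{10685297000}$ ($Z = -2 + \left(\frac{220958}{-74462} - \frac{3}{2 \left(-143500\right)}\right) = -2 + \left(220958 \left(- \frac{1}{74462}\right) - - \frac{3}{287000}\right) = -2 + \left(- \frac{110479}{37231} + \frac{3}{287000}\right) = -2 - \frac{31707361307}{10685297000} = - \frac{53077955307}{10685297000} \approx -4.9674$)
$Z + \left(-216 - 8\right) G = - \frac{53077955307}{10685297000} + \left(-216 - 8\right) \left(-323\right) = - \frac{53077955307}{10685297000} - -72352 = - \frac{53077955307}{10685297000} + 72352 = \frac{773049530588693}{10685297000}$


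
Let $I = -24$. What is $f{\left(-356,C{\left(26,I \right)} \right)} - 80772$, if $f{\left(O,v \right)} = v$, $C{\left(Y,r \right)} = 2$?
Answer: $-80770$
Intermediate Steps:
$f{\left(-356,C{\left(26,I \right)} \right)} - 80772 = 2 - 80772 = -80770$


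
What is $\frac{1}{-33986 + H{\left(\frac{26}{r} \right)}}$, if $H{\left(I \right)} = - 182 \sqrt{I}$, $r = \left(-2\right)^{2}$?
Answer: $- \frac{16993}{577416445} + \frac{91 \sqrt{26}}{1154832890} \approx -2.9028 \cdot 10^{-5}$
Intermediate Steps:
$r = 4$
$\frac{1}{-33986 + H{\left(\frac{26}{r} \right)}} = \frac{1}{-33986 - 182 \sqrt{\frac{26}{4}}} = \frac{1}{-33986 - 182 \sqrt{26 \cdot \frac{1}{4}}} = \frac{1}{-33986 - 182 \sqrt{\frac{13}{2}}} = \frac{1}{-33986 - 182 \frac{\sqrt{26}}{2}} = \frac{1}{-33986 - 91 \sqrt{26}}$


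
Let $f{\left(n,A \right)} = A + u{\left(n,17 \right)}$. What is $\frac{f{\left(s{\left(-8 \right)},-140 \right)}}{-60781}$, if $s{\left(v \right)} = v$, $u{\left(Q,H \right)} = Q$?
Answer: $\frac{148}{60781} \approx 0.002435$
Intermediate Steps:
$f{\left(n,A \right)} = A + n$
$\frac{f{\left(s{\left(-8 \right)},-140 \right)}}{-60781} = \frac{-140 - 8}{-60781} = \left(-148\right) \left(- \frac{1}{60781}\right) = \frac{148}{60781}$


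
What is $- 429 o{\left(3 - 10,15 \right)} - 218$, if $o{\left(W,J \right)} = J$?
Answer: $-6653$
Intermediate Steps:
$- 429 o{\left(3 - 10,15 \right)} - 218 = \left(-429\right) 15 - 218 = -6435 - 218 = -6653$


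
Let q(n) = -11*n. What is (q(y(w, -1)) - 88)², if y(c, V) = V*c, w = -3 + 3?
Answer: 7744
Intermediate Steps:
w = 0
(q(y(w, -1)) - 88)² = (-(-11)*0 - 88)² = (-11*0 - 88)² = (0 - 88)² = (-88)² = 7744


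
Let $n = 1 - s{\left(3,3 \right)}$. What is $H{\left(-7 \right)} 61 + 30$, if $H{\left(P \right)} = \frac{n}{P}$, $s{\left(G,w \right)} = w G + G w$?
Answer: $\frac{1247}{7} \approx 178.14$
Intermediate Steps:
$s{\left(G,w \right)} = 2 G w$ ($s{\left(G,w \right)} = G w + G w = 2 G w$)
$n = -17$ ($n = 1 - 2 \cdot 3 \cdot 3 = 1 - 18 = -17$)
$H{\left(P \right)} = - \frac{17}{P}$
$H{\left(-7 \right)} 61 + 30 = - \frac{17}{-7} \cdot 61 + 30 = \left(-17\right) \left(- \frac{1}{7}\right) 61 + 30 = \frac{17}{7} \cdot 61 + 30 = \frac{1037}{7} + 30 = \frac{1247}{7}$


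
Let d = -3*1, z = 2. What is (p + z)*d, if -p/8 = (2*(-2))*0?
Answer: -6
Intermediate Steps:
p = 0 (p = -8*2*(-2)*0 = -(-32)*0 = -8*0 = 0)
d = -3
(p + z)*d = (0 + 2)*(-3) = 2*(-3) = -6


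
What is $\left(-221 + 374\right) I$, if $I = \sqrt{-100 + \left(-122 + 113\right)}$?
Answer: $153 i \sqrt{109} \approx 1597.4 i$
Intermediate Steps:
$I = i \sqrt{109}$ ($I = \sqrt{-100 - 9} = \sqrt{-109} = i \sqrt{109} \approx 10.44 i$)
$\left(-221 + 374\right) I = \left(-221 + 374\right) i \sqrt{109} = 153 i \sqrt{109}$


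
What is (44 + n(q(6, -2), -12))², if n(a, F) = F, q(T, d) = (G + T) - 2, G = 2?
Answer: 1024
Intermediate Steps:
q(T, d) = T (q(T, d) = (2 + T) - 2 = T)
(44 + n(q(6, -2), -12))² = (44 - 12)² = 32² = 1024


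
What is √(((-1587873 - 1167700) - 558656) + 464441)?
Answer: 2*I*√712447 ≈ 1688.1*I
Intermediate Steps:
√(((-1587873 - 1167700) - 558656) + 464441) = √((-2755573 - 558656) + 464441) = √(-3314229 + 464441) = √(-2849788) = 2*I*√712447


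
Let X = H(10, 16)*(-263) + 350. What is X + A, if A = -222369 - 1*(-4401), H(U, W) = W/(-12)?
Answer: -651802/3 ≈ -2.1727e+5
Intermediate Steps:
H(U, W) = -W/12 (H(U, W) = W*(-1/12) = -W/12)
X = 2102/3 (X = -1/12*16*(-263) + 350 = -4/3*(-263) + 350 = 1052/3 + 350 = 2102/3 ≈ 700.67)
A = -217968 (A = -222369 + 4401 = -217968)
X + A = 2102/3 - 217968 = -651802/3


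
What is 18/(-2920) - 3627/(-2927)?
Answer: 5269077/4273420 ≈ 1.2330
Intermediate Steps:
18/(-2920) - 3627/(-2927) = 18*(-1/2920) - 3627*(-1/2927) = -9/1460 + 3627/2927 = 5269077/4273420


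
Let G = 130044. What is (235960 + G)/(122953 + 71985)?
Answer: 183002/97469 ≈ 1.8775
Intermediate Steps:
(235960 + G)/(122953 + 71985) = (235960 + 130044)/(122953 + 71985) = 366004/194938 = 366004*(1/194938) = 183002/97469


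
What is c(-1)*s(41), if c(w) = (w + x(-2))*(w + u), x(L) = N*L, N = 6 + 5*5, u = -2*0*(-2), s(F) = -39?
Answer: -2457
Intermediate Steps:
u = 0 (u = 0*(-2) = 0)
N = 31 (N = 6 + 25 = 31)
x(L) = 31*L
c(w) = w*(-62 + w) (c(w) = (w + 31*(-2))*(w + 0) = (w - 62)*w = (-62 + w)*w = w*(-62 + w))
c(-1)*s(41) = -(-62 - 1)*(-39) = -1*(-63)*(-39) = 63*(-39) = -2457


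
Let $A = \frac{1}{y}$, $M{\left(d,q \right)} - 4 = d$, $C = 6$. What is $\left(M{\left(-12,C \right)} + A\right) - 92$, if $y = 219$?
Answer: $- \frac{21899}{219} \approx -99.995$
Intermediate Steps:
$M{\left(d,q \right)} = 4 + d$
$A = \frac{1}{219} \approx 0.0045662$
$\left(M{\left(-12,C \right)} + A\right) - 92 = \left(\left(4 - 12\right) + \frac{1}{219}\right) - 92 = \left(-8 + \frac{1}{219}\right) - 92 = - \frac{1751}{219} - 92 = - \frac{21899}{219}$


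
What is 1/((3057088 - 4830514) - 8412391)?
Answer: -1/10185817 ≈ -9.8176e-8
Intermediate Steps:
1/((3057088 - 4830514) - 8412391) = 1/(-1773426 - 8412391) = 1/(-10185817) = -1/10185817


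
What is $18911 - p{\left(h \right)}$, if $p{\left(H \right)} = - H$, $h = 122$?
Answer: $19033$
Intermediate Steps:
$18911 - p{\left(h \right)} = 18911 - \left(-1\right) 122 = 18911 - -122 = 18911 + 122 = 19033$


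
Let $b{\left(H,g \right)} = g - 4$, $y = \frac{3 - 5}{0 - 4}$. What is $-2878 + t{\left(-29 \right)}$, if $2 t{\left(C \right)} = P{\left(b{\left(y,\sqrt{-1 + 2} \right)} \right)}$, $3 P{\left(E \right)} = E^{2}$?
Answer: $- \frac{5753}{2} \approx -2876.5$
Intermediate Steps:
$y = \frac{1}{2}$ ($y = - \frac{2}{-4} = \left(-2\right) \left(- \frac{1}{4}\right) = \frac{1}{2} \approx 0.5$)
$b{\left(H,g \right)} = -4 + g$ ($b{\left(H,g \right)} = g - 4 = -4 + g$)
$P{\left(E \right)} = \frac{E^{2}}{3}$
$t{\left(C \right)} = \frac{3}{2}$ ($t{\left(C \right)} = \frac{\frac{1}{3} \left(-4 + \sqrt{-1 + 2}\right)^{2}}{2} = \frac{\frac{1}{3} \left(-4 + \sqrt{1}\right)^{2}}{2} = \frac{\frac{1}{3} \left(-4 + 1\right)^{2}}{2} = \frac{\frac{1}{3} \left(-3\right)^{2}}{2} = \frac{\frac{1}{3} \cdot 9}{2} = \frac{1}{2} \cdot 3 = \frac{3}{2}$)
$-2878 + t{\left(-29 \right)} = -2878 + \frac{3}{2} = - \frac{5753}{2}$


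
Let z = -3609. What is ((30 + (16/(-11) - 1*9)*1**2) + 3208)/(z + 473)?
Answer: -35503/34496 ≈ -1.0292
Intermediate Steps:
((30 + (16/(-11) - 1*9)*1**2) + 3208)/(z + 473) = ((30 + (16/(-11) - 1*9)*1**2) + 3208)/(-3609 + 473) = ((30 + (16*(-1/11) - 9)*1) + 3208)/(-3136) = ((30 + (-16/11 - 9)*1) + 3208)*(-1/3136) = ((30 - 115/11*1) + 3208)*(-1/3136) = ((30 - 115/11) + 3208)*(-1/3136) = (215/11 + 3208)*(-1/3136) = (35503/11)*(-1/3136) = -35503/34496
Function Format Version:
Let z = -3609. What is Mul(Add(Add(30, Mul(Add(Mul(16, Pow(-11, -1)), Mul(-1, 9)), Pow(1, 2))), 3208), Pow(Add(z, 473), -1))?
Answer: Rational(-35503, 34496) ≈ -1.0292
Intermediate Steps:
Mul(Add(Add(30, Mul(Add(Mul(16, Pow(-11, -1)), Mul(-1, 9)), Pow(1, 2))), 3208), Pow(Add(z, 473), -1)) = Mul(Add(Add(30, Mul(Add(Mul(16, Pow(-11, -1)), Mul(-1, 9)), Pow(1, 2))), 3208), Pow(Add(-3609, 473), -1)) = Mul(Add(Add(30, Mul(Add(Mul(16, Rational(-1, 11)), -9), 1)), 3208), Pow(-3136, -1)) = Mul(Add(Add(30, Mul(Add(Rational(-16, 11), -9), 1)), 3208), Rational(-1, 3136)) = Mul(Add(Add(30, Mul(Rational(-115, 11), 1)), 3208), Rational(-1, 3136)) = Mul(Add(Add(30, Rational(-115, 11)), 3208), Rational(-1, 3136)) = Mul(Add(Rational(215, 11), 3208), Rational(-1, 3136)) = Mul(Rational(35503, 11), Rational(-1, 3136)) = Rational(-35503, 34496)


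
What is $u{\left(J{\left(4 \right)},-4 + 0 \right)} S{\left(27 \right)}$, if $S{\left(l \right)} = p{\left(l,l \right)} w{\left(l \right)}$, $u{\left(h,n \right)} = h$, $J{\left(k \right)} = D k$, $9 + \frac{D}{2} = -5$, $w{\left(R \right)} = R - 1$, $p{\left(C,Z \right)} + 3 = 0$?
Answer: $8736$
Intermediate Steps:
$p{\left(C,Z \right)} = -3$ ($p{\left(C,Z \right)} = -3 + 0 = -3$)
$w{\left(R \right)} = -1 + R$
$D = -28$ ($D = -18 + 2 \left(-5\right) = -18 - 10 = -28$)
$J{\left(k \right)} = - 28 k$
$S{\left(l \right)} = 3 - 3 l$ ($S{\left(l \right)} = - 3 \left(-1 + l\right) = 3 - 3 l$)
$u{\left(J{\left(4 \right)},-4 + 0 \right)} S{\left(27 \right)} = \left(-28\right) 4 \left(3 - 81\right) = - 112 \left(3 - 81\right) = \left(-112\right) \left(-78\right) = 8736$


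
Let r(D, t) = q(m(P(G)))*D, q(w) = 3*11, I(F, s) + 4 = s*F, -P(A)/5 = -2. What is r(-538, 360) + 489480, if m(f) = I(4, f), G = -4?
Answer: 471726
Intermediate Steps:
P(A) = 10 (P(A) = -5*(-2) = 10)
I(F, s) = -4 + F*s (I(F, s) = -4 + s*F = -4 + F*s)
m(f) = -4 + 4*f
q(w) = 33
r(D, t) = 33*D
r(-538, 360) + 489480 = 33*(-538) + 489480 = -17754 + 489480 = 471726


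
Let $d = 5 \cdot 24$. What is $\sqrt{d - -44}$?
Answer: $2 \sqrt{41} \approx 12.806$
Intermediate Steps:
$d = 120$
$\sqrt{d - -44} = \sqrt{120 - -44} = \sqrt{120 + 44} = \sqrt{164} = 2 \sqrt{41}$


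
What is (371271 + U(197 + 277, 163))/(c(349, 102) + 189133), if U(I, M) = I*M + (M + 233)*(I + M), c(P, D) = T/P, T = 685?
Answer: 244573965/66008102 ≈ 3.7052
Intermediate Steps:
c(P, D) = 685/P
U(I, M) = I*M + (233 + M)*(I + M)
(371271 + U(197 + 277, 163))/(c(349, 102) + 189133) = (371271 + (163² + 233*(197 + 277) + 233*163 + 2*(197 + 277)*163))/(685/349 + 189133) = (371271 + (26569 + 233*474 + 37979 + 2*474*163))/(685*(1/349) + 189133) = (371271 + (26569 + 110442 + 37979 + 154524))/(685/349 + 189133) = (371271 + 329514)/(66008102/349) = 700785*(349/66008102) = 244573965/66008102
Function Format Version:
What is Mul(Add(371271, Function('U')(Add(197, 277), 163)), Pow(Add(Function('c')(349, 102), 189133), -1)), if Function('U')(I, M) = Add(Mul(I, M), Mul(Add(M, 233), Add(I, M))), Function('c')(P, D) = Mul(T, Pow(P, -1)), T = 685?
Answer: Rational(244573965, 66008102) ≈ 3.7052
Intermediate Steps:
Function('c')(P, D) = Mul(685, Pow(P, -1))
Function('U')(I, M) = Add(Mul(I, M), Mul(Add(233, M), Add(I, M)))
Mul(Add(371271, Function('U')(Add(197, 277), 163)), Pow(Add(Function('c')(349, 102), 189133), -1)) = Mul(Add(371271, Add(Pow(163, 2), Mul(233, Add(197, 277)), Mul(233, 163), Mul(2, Add(197, 277), 163))), Pow(Add(Mul(685, Pow(349, -1)), 189133), -1)) = Mul(Add(371271, Add(26569, Mul(233, 474), 37979, Mul(2, 474, 163))), Pow(Add(Mul(685, Rational(1, 349)), 189133), -1)) = Mul(Add(371271, Add(26569, 110442, 37979, 154524)), Pow(Add(Rational(685, 349), 189133), -1)) = Mul(Add(371271, 329514), Pow(Rational(66008102, 349), -1)) = Mul(700785, Rational(349, 66008102)) = Rational(244573965, 66008102)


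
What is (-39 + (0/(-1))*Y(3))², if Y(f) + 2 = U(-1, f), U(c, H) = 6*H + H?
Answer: 1521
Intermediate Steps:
U(c, H) = 7*H
Y(f) = -2 + 7*f
(-39 + (0/(-1))*Y(3))² = (-39 + (0/(-1))*(-2 + 7*3))² = (-39 + (0*(-1))*(-2 + 21))² = (-39 + 0*19)² = (-39 + 0)² = (-39)² = 1521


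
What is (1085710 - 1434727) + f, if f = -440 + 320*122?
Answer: -310417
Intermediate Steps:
f = 38600 (f = -440 + 39040 = 38600)
(1085710 - 1434727) + f = (1085710 - 1434727) + 38600 = -349017 + 38600 = -310417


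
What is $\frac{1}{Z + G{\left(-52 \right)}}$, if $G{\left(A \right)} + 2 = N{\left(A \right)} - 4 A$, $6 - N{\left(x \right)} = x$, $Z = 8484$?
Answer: $\frac{1}{8748} \approx 0.00011431$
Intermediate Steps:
$N{\left(x \right)} = 6 - x$
$G{\left(A \right)} = 4 - 5 A$ ($G{\left(A \right)} = -2 - \left(-6 + 5 A\right) = 4 - 5 A$)
$\frac{1}{Z + G{\left(-52 \right)}} = \frac{1}{8484 + \left(4 - -260\right)} = \frac{1}{8484 + \left(4 + 260\right)} = \frac{1}{8484 + 264} = \frac{1}{8748}$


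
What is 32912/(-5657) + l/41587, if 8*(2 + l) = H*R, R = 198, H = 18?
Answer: -2732404929/470515318 ≈ -5.8073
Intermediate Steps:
l = 887/2 (l = -2 + (18*198)/8 = -2 + (⅛)*3564 = -2 + 891/2 = 887/2 ≈ 443.50)
32912/(-5657) + l/41587 = 32912/(-5657) + (887/2)/41587 = 32912*(-1/5657) + (887/2)*(1/41587) = -32912/5657 + 887/83174 = -2732404929/470515318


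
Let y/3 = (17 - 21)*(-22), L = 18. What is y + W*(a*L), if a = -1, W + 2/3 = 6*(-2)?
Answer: 492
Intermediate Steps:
W = -38/3 (W = -⅔ + 6*(-2) = -⅔ - 12 = -38/3 ≈ -12.667)
y = 264 (y = 3*((17 - 21)*(-22)) = 3*(-4*(-22)) = 3*88 = 264)
y + W*(a*L) = 264 - (-38)*18/3 = 264 - 38/3*(-18) = 264 + 228 = 492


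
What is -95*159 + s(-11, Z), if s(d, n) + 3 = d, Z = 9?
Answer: -15119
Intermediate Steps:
s(d, n) = -3 + d
-95*159 + s(-11, Z) = -95*159 + (-3 - 11) = -15105 - 14 = -15119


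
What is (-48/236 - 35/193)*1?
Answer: -4381/11387 ≈ -0.38474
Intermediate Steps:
(-48/236 - 35/193)*1 = (-48*1/236 - 35*1/193)*1 = (-12/59 - 35/193)*1 = -4381/11387*1 = -4381/11387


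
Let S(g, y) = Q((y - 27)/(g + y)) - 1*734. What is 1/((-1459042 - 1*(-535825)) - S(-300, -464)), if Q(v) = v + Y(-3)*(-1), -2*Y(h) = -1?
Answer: -764/704777121 ≈ -1.0840e-6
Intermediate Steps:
Y(h) = ½ (Y(h) = -½*(-1) = ½)
Q(v) = -½ + v (Q(v) = v + (½)*(-1) = v - ½ = -½ + v)
S(g, y) = -1469/2 + (-27 + y)/(g + y) (S(g, y) = (-½ + (y - 27)/(g + y)) - 1*734 = (-½ + (-27 + y)/(g + y)) - 734 = -1469/2 + (-27 + y)/(g + y))
1/((-1459042 - 1*(-535825)) - S(-300, -464)) = 1/((-1459042 - 1*(-535825)) - (-1469/2 + (-27 - 464)/(-300 - 464))) = 1/((-1459042 + 535825) - (-1469/2 - 491/(-764))) = 1/(-923217 - (-1469/2 - 1/764*(-491))) = 1/(-923217 - (-1469/2 + 491/764)) = 1/(-923217 - 1*(-560667/764)) = 1/(-923217 + 560667/764) = 1/(-704777121/764) = -764/704777121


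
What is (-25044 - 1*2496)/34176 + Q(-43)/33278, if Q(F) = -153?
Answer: -38404377/47387872 ≈ -0.81043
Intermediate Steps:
(-25044 - 1*2496)/34176 + Q(-43)/33278 = (-25044 - 1*2496)/34176 - 153/33278 = (-25044 - 2496)*(1/34176) - 153*1/33278 = -27540*1/34176 - 153/33278 = -2295/2848 - 153/33278 = -38404377/47387872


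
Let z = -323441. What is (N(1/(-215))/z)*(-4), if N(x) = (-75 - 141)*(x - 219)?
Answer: 40682304/69539815 ≈ 0.58502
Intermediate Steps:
N(x) = 47304 - 216*x (N(x) = -216*(-219 + x) = 47304 - 216*x)
(N(1/(-215))/z)*(-4) = ((47304 - 216/(-215))/(-323441))*(-4) = ((47304 - 216*(-1/215))*(-1/323441))*(-4) = ((47304 + 216/215)*(-1/323441))*(-4) = ((10170576/215)*(-1/323441))*(-4) = -10170576/69539815*(-4) = 40682304/69539815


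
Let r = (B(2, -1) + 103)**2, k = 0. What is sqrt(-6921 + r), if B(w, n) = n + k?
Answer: 9*sqrt(43) ≈ 59.017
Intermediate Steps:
B(w, n) = n (B(w, n) = n + 0 = n)
r = 10404 (r = (-1 + 103)**2 = 102**2 = 10404)
sqrt(-6921 + r) = sqrt(-6921 + 10404) = sqrt(3483) = 9*sqrt(43)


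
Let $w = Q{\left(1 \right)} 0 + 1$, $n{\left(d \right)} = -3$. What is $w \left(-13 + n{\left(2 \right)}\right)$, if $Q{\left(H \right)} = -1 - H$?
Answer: $-16$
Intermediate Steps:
$w = 1$ ($w = \left(-1 - 1\right) 0 + 1 = \left(-2\right) 0 + 1 = 0 + 1 = 1$)
$w \left(-13 + n{\left(2 \right)}\right) = 1 \left(-13 - 3\right) = 1 \left(-16\right) = -16$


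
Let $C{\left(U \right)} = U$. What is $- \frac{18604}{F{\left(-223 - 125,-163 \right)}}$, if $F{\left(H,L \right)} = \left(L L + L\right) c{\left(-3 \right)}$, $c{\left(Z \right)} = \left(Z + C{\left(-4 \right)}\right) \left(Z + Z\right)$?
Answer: $- \frac{4651}{277263} \approx -0.016775$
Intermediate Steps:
$c{\left(Z \right)} = 2 Z \left(-4 + Z\right)$ ($c{\left(Z \right)} = \left(Z - 4\right) \left(Z + Z\right) = \left(-4 + Z\right) 2 Z = 2 Z \left(-4 + Z\right)$)
$F{\left(H,L \right)} = 42 L + 42 L^{2}$ ($F{\left(H,L \right)} = \left(L L + L\right) 2 \left(-3\right) \left(-4 - 3\right) = \left(L^{2} + L\right) 2 \left(-3\right) \left(-7\right) = \left(L + L^{2}\right) 42 = 42 L + 42 L^{2}$)
$- \frac{18604}{F{\left(-223 - 125,-163 \right)}} = - \frac{18604}{42 \left(-163\right) \left(1 - 163\right)} = - \frac{18604}{42 \left(-163\right) \left(-162\right)} = - \frac{18604}{1109052} = \left(-18604\right) \frac{1}{1109052} = - \frac{4651}{277263}$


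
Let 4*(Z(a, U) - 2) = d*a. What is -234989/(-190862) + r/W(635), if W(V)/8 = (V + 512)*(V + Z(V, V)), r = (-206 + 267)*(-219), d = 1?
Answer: 142774452060/116136377777 ≈ 1.2294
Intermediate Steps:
r = -13359 (r = 61*(-219) = -13359)
Z(a, U) = 2 + a/4 (Z(a, U) = 2 + (1*a)/4 = 2 + a/4)
W(V) = 8*(2 + 5*V/4)*(512 + V) (W(V) = 8*((V + 512)*(V + (2 + V/4))) = 8*((512 + V)*(2 + 5*V/4)) = 8*((2 + 5*V/4)*(512 + V)) = 8*(2 + 5*V/4)*(512 + V))
-234989/(-190862) + r/W(635) = -234989/(-190862) - 13359/(8192 + 10*635² + 5136*635) = -234989*(-1/190862) - 13359/(8192 + 10*403225 + 3261360) = 234989/190862 - 13359/(8192 + 4032250 + 3261360) = 234989/190862 - 13359/7301802 = 234989/190862 - 13359*1/7301802 = 234989/190862 - 4453/2433934 = 142774452060/116136377777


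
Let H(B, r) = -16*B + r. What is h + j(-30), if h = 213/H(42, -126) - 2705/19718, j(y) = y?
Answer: -39867287/1311247 ≈ -30.404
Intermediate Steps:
H(B, r) = r - 16*B
h = -529877/1311247 (h = 213/(-126 - 16*42) - 2705/19718 = 213/(-126 - 672) - 2705*1/19718 = 213/(-798) - 2705/19718 = 213*(-1/798) - 2705/19718 = -71/266 - 2705/19718 = -529877/1311247 ≈ -0.40410)
h + j(-30) = -529877/1311247 - 30 = -39867287/1311247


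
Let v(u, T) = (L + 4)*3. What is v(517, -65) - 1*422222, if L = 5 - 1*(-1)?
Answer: -422192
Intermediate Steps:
L = 6 (L = 5 + 1 = 6)
v(u, T) = 30 (v(u, T) = (6 + 4)*3 = 10*3 = 30)
v(517, -65) - 1*422222 = 30 - 1*422222 = 30 - 422222 = -422192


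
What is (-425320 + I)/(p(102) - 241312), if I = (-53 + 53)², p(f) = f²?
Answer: 106330/57727 ≈ 1.8419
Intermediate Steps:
I = 0 (I = 0² = 0)
(-425320 + I)/(p(102) - 241312) = (-425320 + 0)/(102² - 241312) = -425320/(10404 - 241312) = -425320/(-230908) = -425320*(-1/230908) = 106330/57727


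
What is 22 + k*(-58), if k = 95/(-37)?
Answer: 6324/37 ≈ 170.92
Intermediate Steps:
k = -95/37 (k = 95*(-1/37) = -95/37 ≈ -2.5676)
22 + k*(-58) = 22 - 95/37*(-58) = 22 + 5510/37 = 6324/37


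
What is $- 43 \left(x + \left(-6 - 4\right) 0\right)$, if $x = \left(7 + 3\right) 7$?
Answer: $-3010$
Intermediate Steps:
$x = 70$ ($x = 10 \cdot 7 = 70$)
$- 43 \left(x + \left(-6 - 4\right) 0\right) = - 43 \left(70 + \left(-6 - 4\right) 0\right) = - 43 \left(70 - 0\right) = - 43 \left(70 + 0\right) = \left(-43\right) 70 = -3010$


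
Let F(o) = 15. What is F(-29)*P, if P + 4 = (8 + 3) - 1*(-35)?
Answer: 630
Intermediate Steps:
P = 42 (P = -4 + ((8 + 3) - 1*(-35)) = -4 + (11 + 35) = -4 + 46 = 42)
F(-29)*P = 15*42 = 630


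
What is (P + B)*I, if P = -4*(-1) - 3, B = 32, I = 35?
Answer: 1155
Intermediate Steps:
P = 1 (P = 4 - 3 = 1)
(P + B)*I = (1 + 32)*35 = 33*35 = 1155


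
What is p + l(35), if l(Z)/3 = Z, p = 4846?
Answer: 4951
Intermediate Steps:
l(Z) = 3*Z
p + l(35) = 4846 + 3*35 = 4846 + 105 = 4951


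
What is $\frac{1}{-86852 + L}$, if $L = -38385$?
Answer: $- \frac{1}{125237} \approx -7.9849 \cdot 10^{-6}$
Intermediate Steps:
$\frac{1}{-86852 + L} = \frac{1}{-86852 - 38385} = \frac{1}{-125237} = - \frac{1}{125237}$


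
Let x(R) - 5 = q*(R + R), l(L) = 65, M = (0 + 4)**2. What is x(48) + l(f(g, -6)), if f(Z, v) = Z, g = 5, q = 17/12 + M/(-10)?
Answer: 262/5 ≈ 52.400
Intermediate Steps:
M = 16 (M = 4**2 = 16)
q = -11/60 (q = 17/12 + 16/(-10) = 17*(1/12) + 16*(-1/10) = 17/12 - 8/5 = -11/60 ≈ -0.18333)
x(R) = 5 - 11*R/30 (x(R) = 5 - 11*(R + R)/60 = 5 - 11*R/30)
x(48) + l(f(g, -6)) = (5 - 11/30*48) + 65 = (5 - 88/5) + 65 = -63/5 + 65 = 262/5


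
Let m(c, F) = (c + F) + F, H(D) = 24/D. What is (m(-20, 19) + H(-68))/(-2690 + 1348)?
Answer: -150/11407 ≈ -0.013150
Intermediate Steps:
m(c, F) = c + 2*F (m(c, F) = (F + c) + F = c + 2*F)
(m(-20, 19) + H(-68))/(-2690 + 1348) = ((-20 + 2*19) + 24/(-68))/(-2690 + 1348) = ((-20 + 38) + 24*(-1/68))/(-1342) = (18 - 6/17)*(-1/1342) = (300/17)*(-1/1342) = -150/11407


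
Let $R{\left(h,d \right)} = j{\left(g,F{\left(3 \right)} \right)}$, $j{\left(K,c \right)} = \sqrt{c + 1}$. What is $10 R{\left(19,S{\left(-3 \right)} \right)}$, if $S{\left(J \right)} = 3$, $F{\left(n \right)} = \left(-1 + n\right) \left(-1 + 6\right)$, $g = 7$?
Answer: $10 \sqrt{11} \approx 33.166$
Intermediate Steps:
$F{\left(n \right)} = -5 + 5 n$ ($F{\left(n \right)} = \left(-1 + n\right) 5 = -5 + 5 n$)
$j{\left(K,c \right)} = \sqrt{1 + c}$
$R{\left(h,d \right)} = \sqrt{11}$ ($R{\left(h,d \right)} = \sqrt{1 + \left(-5 + 5 \cdot 3\right)} = \sqrt{1 + \left(-5 + 15\right)} = \sqrt{1 + 10} = \sqrt{11}$)
$10 R{\left(19,S{\left(-3 \right)} \right)} = 10 \sqrt{11}$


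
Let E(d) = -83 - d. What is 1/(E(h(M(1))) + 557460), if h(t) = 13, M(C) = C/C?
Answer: 1/557364 ≈ 1.7942e-6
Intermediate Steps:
M(C) = 1
1/(E(h(M(1))) + 557460) = 1/((-83 - 1*13) + 557460) = 1/((-83 - 13) + 557460) = 1/(-96 + 557460) = 1/557364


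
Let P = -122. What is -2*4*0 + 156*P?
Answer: -19032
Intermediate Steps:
-2*4*0 + 156*P = -2*4*0 + 156*(-122) = -8*0 - 19032 = 0 - 19032 = -19032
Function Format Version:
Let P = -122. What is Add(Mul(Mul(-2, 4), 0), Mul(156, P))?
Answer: -19032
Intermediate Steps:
Add(Mul(Mul(-2, 4), 0), Mul(156, P)) = Add(Mul(Mul(-2, 4), 0), Mul(156, -122)) = Add(Mul(-8, 0), -19032) = Add(0, -19032) = -19032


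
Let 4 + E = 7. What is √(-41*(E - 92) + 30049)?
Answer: √33698 ≈ 183.57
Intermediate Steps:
E = 3 (E = -4 + 7 = 3)
√(-41*(E - 92) + 30049) = √(-41*(3 - 92) + 30049) = √(-41*(-89) + 30049) = √(3649 + 30049) = √33698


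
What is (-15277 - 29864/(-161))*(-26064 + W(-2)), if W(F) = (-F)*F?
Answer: 9048325692/23 ≈ 3.9341e+8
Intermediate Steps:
W(F) = -F²
(-15277 - 29864/(-161))*(-26064 + W(-2)) = (-15277 - 29864/(-161))*(-26064 - 1*(-2)²) = (-15277 - 29864*(-1/161))*(-26064 - 1*4) = (-15277 + 29864/161)*(-26064 - 4) = -2429733/161*(-26068) = 9048325692/23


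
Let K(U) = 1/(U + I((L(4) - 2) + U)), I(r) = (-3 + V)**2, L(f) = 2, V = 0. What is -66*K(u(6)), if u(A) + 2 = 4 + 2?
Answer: -66/13 ≈ -5.0769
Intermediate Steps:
u(A) = 4 (u(A) = -2 + (4 + 2) = -2 + 6 = 4)
I(r) = 9 (I(r) = (-3 + 0)**2 = (-3)**2 = 9)
K(U) = 1/(9 + U) (K(U) = 1/(U + 9) = 1/(9 + U))
-66*K(u(6)) = -66/(9 + 4) = -66/13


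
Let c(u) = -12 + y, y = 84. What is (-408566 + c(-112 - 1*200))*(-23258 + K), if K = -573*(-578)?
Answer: -125790008384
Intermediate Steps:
c(u) = 72 (c(u) = -12 + 84 = 72)
K = 331194
(-408566 + c(-112 - 1*200))*(-23258 + K) = (-408566 + 72)*(-23258 + 331194) = -408494*307936 = -125790008384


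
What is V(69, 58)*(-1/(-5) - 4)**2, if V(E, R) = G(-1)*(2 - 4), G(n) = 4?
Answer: -2888/25 ≈ -115.52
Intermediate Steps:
V(E, R) = -8 (V(E, R) = 4*(2 - 4) = 4*(-2) = -8)
V(69, 58)*(-1/(-5) - 4)**2 = -8*(-1/(-5) - 4)**2 = -8*(-1*(-1/5) - 4)**2 = -8*(1/5 - 4)**2 = -8*(-19/5)**2 = -8*361/25 = -2888/25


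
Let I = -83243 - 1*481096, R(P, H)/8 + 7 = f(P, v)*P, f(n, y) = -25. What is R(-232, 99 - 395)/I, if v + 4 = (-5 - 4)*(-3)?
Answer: -15448/188113 ≈ -0.082121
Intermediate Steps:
v = 23 (v = -4 + (-5 - 4)*(-3) = -4 - 9*(-3) = -4 + 27 = 23)
R(P, H) = -56 - 200*P (R(P, H) = -56 + 8*(-25*P) = -56 - 200*P)
I = -564339 (I = -83243 - 481096 = -564339)
R(-232, 99 - 395)/I = (-56 - 200*(-232))/(-564339) = (-56 + 46400)*(-1/564339) = 46344*(-1/564339) = -15448/188113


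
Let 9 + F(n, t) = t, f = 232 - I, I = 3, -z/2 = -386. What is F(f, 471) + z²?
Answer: 596446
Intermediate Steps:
z = 772 (z = -2*(-386) = 772)
f = 229 (f = 232 - 1*3 = 232 - 3 = 229)
F(n, t) = -9 + t
F(f, 471) + z² = (-9 + 471) + 772² = 462 + 595984 = 596446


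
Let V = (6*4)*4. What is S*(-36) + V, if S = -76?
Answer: 2832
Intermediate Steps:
V = 96 (V = 24*4 = 96)
S*(-36) + V = -76*(-36) + 96 = 2736 + 96 = 2832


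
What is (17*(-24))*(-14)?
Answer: 5712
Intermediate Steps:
(17*(-24))*(-14) = -408*(-14) = 5712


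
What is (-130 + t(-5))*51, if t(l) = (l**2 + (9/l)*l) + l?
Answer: -5151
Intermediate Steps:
t(l) = 9 + l + l**2 (t(l) = (l**2 + 9) + l = (9 + l**2) + l = 9 + l + l**2)
(-130 + t(-5))*51 = (-130 + (9 - 5 + (-5)**2))*51 = (-130 + (9 - 5 + 25))*51 = (-130 + 29)*51 = -101*51 = -5151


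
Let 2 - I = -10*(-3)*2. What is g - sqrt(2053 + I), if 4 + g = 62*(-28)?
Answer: -1740 - sqrt(1995) ≈ -1784.7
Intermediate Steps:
I = -58 (I = 2 - (-10*(-3))*2 = 2 - 30*2 = 2 - 1*60 = 2 - 60 = -58)
g = -1740 (g = -4 + 62*(-28) = -4 - 1736 = -1740)
g - sqrt(2053 + I) = -1740 - sqrt(2053 - 58) = -1740 - sqrt(1995)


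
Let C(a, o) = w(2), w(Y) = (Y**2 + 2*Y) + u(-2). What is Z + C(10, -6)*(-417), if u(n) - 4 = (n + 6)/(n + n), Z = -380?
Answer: -4967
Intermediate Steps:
u(n) = 4 + (6 + n)/(2*n) (u(n) = 4 + (n + 6)/(n + n) = 4 + (6 + n)/((2*n)) = 4 + (6 + n)*(1/(2*n)) = 4 + (6 + n)/(2*n))
w(Y) = 3 + Y**2 + 2*Y (w(Y) = (Y**2 + 2*Y) + (9/2 + 3/(-2)) = (Y**2 + 2*Y) + (9/2 + 3*(-1/2)) = (Y**2 + 2*Y) + (9/2 - 3/2) = (Y**2 + 2*Y) + 3 = 3 + Y**2 + 2*Y)
C(a, o) = 11 (C(a, o) = 3 + 2**2 + 2*2 = 3 + 4 + 4 = 11)
Z + C(10, -6)*(-417) = -380 + 11*(-417) = -380 - 4587 = -4967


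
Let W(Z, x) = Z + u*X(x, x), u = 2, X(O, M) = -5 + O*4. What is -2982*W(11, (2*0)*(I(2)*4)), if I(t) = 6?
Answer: -2982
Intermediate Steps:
X(O, M) = -5 + 4*O
W(Z, x) = -10 + Z + 8*x (W(Z, x) = Z + 2*(-5 + 4*x) = Z + (-10 + 8*x) = -10 + Z + 8*x)
-2982*W(11, (2*0)*(I(2)*4)) = -2982*(-10 + 11 + 8*((2*0)*(6*4))) = -2982*(-10 + 11 + 8*(0*24)) = -2982*(-10 + 11 + 8*0) = -2982*(-10 + 11 + 0) = -2982*1 = -2982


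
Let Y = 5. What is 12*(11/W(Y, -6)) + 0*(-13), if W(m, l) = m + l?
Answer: -132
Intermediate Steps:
W(m, l) = l + m
12*(11/W(Y, -6)) + 0*(-13) = 12*(11/(-6 + 5)) + 0*(-13) = 12*(11/(-1)) + 0 = 12*(11*(-1)) + 0 = 12*(-11) + 0 = -132 + 0 = -132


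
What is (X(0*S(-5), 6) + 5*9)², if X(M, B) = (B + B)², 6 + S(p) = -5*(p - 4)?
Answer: 35721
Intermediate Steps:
S(p) = 14 - 5*p (S(p) = -6 - 5*(p - 4) = -6 - 5*(-4 + p) = -6 + (20 - 5*p) = 14 - 5*p)
X(M, B) = 4*B² (X(M, B) = (2*B)² = 4*B²)
(X(0*S(-5), 6) + 5*9)² = (4*6² + 5*9)² = (4*36 + 45)² = (144 + 45)² = 189² = 35721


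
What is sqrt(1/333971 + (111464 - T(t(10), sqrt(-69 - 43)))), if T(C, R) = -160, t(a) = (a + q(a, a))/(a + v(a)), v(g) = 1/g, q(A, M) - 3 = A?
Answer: sqrt(12450164658081755)/333971 ≈ 334.10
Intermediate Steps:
q(A, M) = 3 + A
t(a) = (3 + 2*a)/(a + 1/a) (t(a) = (a + (3 + a))/(a + 1/a) = (3 + 2*a)/(a + 1/a))
sqrt(1/333971 + (111464 - T(t(10), sqrt(-69 - 43)))) = sqrt(1/333971 + (111464 - 1*(-160))) = sqrt(1/333971 + (111464 + 160)) = sqrt(1/333971 + 111624) = sqrt(37279178905/333971) = sqrt(12450164658081755)/333971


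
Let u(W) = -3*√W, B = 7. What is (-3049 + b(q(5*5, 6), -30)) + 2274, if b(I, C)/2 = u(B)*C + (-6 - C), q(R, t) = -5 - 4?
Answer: -727 + 180*√7 ≈ -250.76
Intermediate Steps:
q(R, t) = -9
b(I, C) = -12 - 2*C - 6*C*√7 (b(I, C) = 2*((-3*√7)*C + (-6 - C)) = 2*(-3*C*√7 + (-6 - C)) = 2*(-6 - C - 3*C*√7) = -12 - 2*C - 6*C*√7)
(-3049 + b(q(5*5, 6), -30)) + 2274 = (-3049 + (-12 - 2*(-30) - 6*(-30)*√7)) + 2274 = (-3049 + (-12 + 60 + 180*√7)) + 2274 = (-3049 + (48 + 180*√7)) + 2274 = (-3001 + 180*√7) + 2274 = -727 + 180*√7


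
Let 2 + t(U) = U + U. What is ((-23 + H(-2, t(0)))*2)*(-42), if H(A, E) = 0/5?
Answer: 1932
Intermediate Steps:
t(U) = -2 + 2*U (t(U) = -2 + (U + U) = -2 + 2*U)
H(A, E) = 0 (H(A, E) = 0*(⅕) = 0)
((-23 + H(-2, t(0)))*2)*(-42) = ((-23 + 0)*2)*(-42) = -23*2*(-42) = -46*(-42) = 1932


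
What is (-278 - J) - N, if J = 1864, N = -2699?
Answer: 557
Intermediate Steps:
(-278 - J) - N = (-278 - 1*1864) - 1*(-2699) = (-278 - 1864) + 2699 = -2142 + 2699 = 557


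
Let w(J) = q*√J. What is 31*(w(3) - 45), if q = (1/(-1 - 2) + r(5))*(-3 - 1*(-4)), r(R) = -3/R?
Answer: -1395 - 434*√3/15 ≈ -1445.1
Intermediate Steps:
q = -14/15 (q = (1/(-1 - 2) - 3/5)*(-3 - 1*(-4)) = (1/(-3) - 3*⅕)*(-3 + 4) = (-⅓ - ⅗)*1 = -14/15*1 = -14/15 ≈ -0.93333)
w(J) = -14*√J/15
31*(w(3) - 45) = 31*(-14*√3/15 - 45) = 31*(-45 - 14*√3/15) = -1395 - 434*√3/15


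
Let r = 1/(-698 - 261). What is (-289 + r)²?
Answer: 76813231104/919681 ≈ 83522.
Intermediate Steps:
r = -1/959 (r = 1/(-959) = -1/959 ≈ -0.0010428)
(-289 + r)² = (-289 - 1/959)² = (-277152/959)² = 76813231104/919681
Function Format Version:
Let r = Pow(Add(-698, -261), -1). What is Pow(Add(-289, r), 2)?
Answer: Rational(76813231104, 919681) ≈ 83522.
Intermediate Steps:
r = Rational(-1, 959) (r = Pow(-959, -1) = Rational(-1, 959) ≈ -0.0010428)
Pow(Add(-289, r), 2) = Pow(Add(-289, Rational(-1, 959)), 2) = Pow(Rational(-277152, 959), 2) = Rational(76813231104, 919681)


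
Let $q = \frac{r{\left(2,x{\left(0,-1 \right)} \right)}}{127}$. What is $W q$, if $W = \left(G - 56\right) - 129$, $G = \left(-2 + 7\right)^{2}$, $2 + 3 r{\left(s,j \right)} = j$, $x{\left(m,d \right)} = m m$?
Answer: $\frac{320}{381} \approx 0.8399$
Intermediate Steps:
$x{\left(m,d \right)} = m^{2}$
$r{\left(s,j \right)} = - \frac{2}{3} + \frac{j}{3}$
$G = 25$ ($G = 5^{2} = 25$)
$W = -160$ ($W = \left(25 - 56\right) - 129 = -31 - 129 = -160$)
$q = - \frac{2}{381}$ ($q = \frac{- \frac{2}{3} + \frac{0^{2}}{3}}{127} = \left(- \frac{2}{3} + \frac{1}{3} \cdot 0\right) \frac{1}{127} = \left(- \frac{2}{3} + 0\right) \frac{1}{127} = \left(- \frac{2}{3}\right) \frac{1}{127} = - \frac{2}{381} \approx -0.0052493$)
$W q = \left(-160\right) \left(- \frac{2}{381}\right) = \frac{320}{381}$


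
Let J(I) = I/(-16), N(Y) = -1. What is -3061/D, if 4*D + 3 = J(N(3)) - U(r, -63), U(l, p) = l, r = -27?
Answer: -195904/385 ≈ -508.84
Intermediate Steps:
J(I) = -I/16 (J(I) = I*(-1/16) = -I/16)
D = 385/64 (D = -3/4 + (-1/16*(-1) - 1*(-27))/4 = -3/4 + (1/16 + 27)/4 = -3/4 + (1/4)*(433/16) = -3/4 + 433/64 = 385/64 ≈ 6.0156)
-3061/D = -3061/385/64 = -3061*64/385 = -195904/385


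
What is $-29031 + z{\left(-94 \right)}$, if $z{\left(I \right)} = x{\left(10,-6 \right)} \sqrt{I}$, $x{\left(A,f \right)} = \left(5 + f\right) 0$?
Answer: $-29031$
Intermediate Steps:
$x{\left(A,f \right)} = 0$
$z{\left(I \right)} = 0$ ($z{\left(I \right)} = 0 \sqrt{I} = 0$)
$-29031 + z{\left(-94 \right)} = -29031 + 0 = -29031$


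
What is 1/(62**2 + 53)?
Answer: 1/3897 ≈ 0.00025661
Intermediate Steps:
1/(62**2 + 53) = 1/(3844 + 53) = 1/3897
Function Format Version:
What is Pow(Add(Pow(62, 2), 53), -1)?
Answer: Rational(1, 3897) ≈ 0.00025661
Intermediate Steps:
Pow(Add(Pow(62, 2), 53), -1) = Pow(Add(3844, 53), -1) = Pow(3897, -1) = Rational(1, 3897)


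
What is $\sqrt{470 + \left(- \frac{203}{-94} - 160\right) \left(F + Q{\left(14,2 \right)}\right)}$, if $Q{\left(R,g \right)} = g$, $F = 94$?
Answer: $\frac{i \sqrt{32434042}}{47} \approx 121.17 i$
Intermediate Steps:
$\sqrt{470 + \left(- \frac{203}{-94} - 160\right) \left(F + Q{\left(14,2 \right)}\right)} = \sqrt{470 + \left(- \frac{203}{-94} - 160\right) \left(94 + 2\right)} = \sqrt{470 + \left(\left(-203\right) \left(- \frac{1}{94}\right) - 160\right) 96} = \sqrt{470 + \left(\frac{203}{94} - 160\right) 96} = \sqrt{470 - \frac{712176}{47}} = \sqrt{- \frac{690086}{47}} = \frac{i \sqrt{32434042}}{47}$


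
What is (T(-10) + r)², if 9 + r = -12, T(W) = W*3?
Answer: 2601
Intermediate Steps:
T(W) = 3*W
r = -21 (r = -9 - 12 = -21)
(T(-10) + r)² = (3*(-10) - 21)² = (-30 - 21)² = (-51)² = 2601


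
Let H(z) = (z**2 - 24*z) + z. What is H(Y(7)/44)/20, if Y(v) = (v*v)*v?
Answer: -229467/38720 ≈ -5.9263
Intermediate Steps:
Y(v) = v**3 (Y(v) = v**2*v = v**3)
H(z) = z**2 - 23*z
H(Y(7)/44)/20 = ((7**3/44)*(-23 + 7**3/44))/20 = ((343*(1/44))*(-23 + 343*(1/44)))*(1/20) = (343*(-23 + 343/44)/44)*(1/20) = ((343/44)*(-669/44))*(1/20) = -229467/1936*1/20 = -229467/38720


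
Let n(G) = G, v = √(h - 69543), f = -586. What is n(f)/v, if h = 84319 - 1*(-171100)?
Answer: -293*√46469/46469 ≈ -1.3592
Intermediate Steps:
h = 255419 (h = 84319 + 171100 = 255419)
v = 2*√46469 (v = √(255419 - 69543) = √185876 = 2*√46469 ≈ 431.13)
n(f)/v = -586*√46469/92938 = -293*√46469/46469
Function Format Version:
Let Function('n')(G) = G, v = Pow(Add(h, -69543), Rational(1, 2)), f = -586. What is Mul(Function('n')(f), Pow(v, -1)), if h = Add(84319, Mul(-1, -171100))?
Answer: Mul(Rational(-293, 46469), Pow(46469, Rational(1, 2))) ≈ -1.3592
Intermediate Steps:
h = 255419 (h = Add(84319, 171100) = 255419)
v = Mul(2, Pow(46469, Rational(1, 2))) (v = Pow(Add(255419, -69543), Rational(1, 2)) = Pow(185876, Rational(1, 2)) = Mul(2, Pow(46469, Rational(1, 2))) ≈ 431.13)
Mul(Function('n')(f), Pow(v, -1)) = Mul(-586, Pow(Mul(2, Pow(46469, Rational(1, 2))), -1)) = Mul(-586, Mul(Rational(1, 92938), Pow(46469, Rational(1, 2)))) = Mul(Rational(-293, 46469), Pow(46469, Rational(1, 2)))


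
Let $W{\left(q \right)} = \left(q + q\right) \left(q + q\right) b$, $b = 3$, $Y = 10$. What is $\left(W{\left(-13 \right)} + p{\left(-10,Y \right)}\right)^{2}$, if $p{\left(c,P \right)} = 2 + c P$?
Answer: $3724900$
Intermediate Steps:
$p{\left(c,P \right)} = 2 + P c$
$W{\left(q \right)} = 12 q^{2}$ ($W{\left(q \right)} = \left(q + q\right) \left(q + q\right) 3 = 2 q 2 q 3 = 4 q^{2} \cdot 3 = 12 q^{2}$)
$\left(W{\left(-13 \right)} + p{\left(-10,Y \right)}\right)^{2} = \left(12 \left(-13\right)^{2} + \left(2 + 10 \left(-10\right)\right)\right)^{2} = \left(12 \cdot 169 + \left(2 - 100\right)\right)^{2} = \left(2028 - 98\right)^{2} = 1930^{2} = 3724900$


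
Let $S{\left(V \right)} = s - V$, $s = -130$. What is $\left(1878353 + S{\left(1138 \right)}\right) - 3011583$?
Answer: $-1134498$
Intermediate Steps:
$S{\left(V \right)} = -130 - V$
$\left(1878353 + S{\left(1138 \right)}\right) - 3011583 = \left(1878353 - 1268\right) - 3011583 = 1877085 - 3011583 = -1134498$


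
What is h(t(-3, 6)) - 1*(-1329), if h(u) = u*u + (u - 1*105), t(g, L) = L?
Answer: 1266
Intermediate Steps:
h(u) = -105 + u + u² (h(u) = u² + (u - 105) = u² + (-105 + u) = -105 + u + u²)
h(t(-3, 6)) - 1*(-1329) = (-105 + 6 + 6²) - 1*(-1329) = (-105 + 6 + 36) + 1329 = -63 + 1329 = 1266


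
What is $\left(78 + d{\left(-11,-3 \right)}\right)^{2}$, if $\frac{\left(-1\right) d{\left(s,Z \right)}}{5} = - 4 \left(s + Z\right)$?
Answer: $40804$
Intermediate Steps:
$d{\left(s,Z \right)} = 20 Z + 20 s$ ($d{\left(s,Z \right)} = - 5 \left(- 4 \left(s + Z\right)\right) = - 5 \left(- 4 \left(Z + s\right)\right) = - 5 \left(- 4 Z - 4 s\right) = 20 Z + 20 s$)
$\left(78 + d{\left(-11,-3 \right)}\right)^{2} = \left(78 + \left(20 \left(-3\right) + 20 \left(-11\right)\right)\right)^{2} = \left(78 - 280\right)^{2} = \left(-202\right)^{2} = 40804$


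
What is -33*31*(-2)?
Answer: 2046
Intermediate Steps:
-33*31*(-2) = -1023*(-2) = 2046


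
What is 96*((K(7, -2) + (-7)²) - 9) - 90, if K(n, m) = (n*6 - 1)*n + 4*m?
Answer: 30534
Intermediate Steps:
K(n, m) = 4*m + n*(-1 + 6*n) (K(n, m) = (6*n - 1)*n + 4*m = (-1 + 6*n)*n + 4*m = n*(-1 + 6*n) + 4*m = 4*m + n*(-1 + 6*n))
96*((K(7, -2) + (-7)²) - 9) - 90 = 96*(((-1*7 + 4*(-2) + 6*7²) + (-7)²) - 9) - 90 = 96*(((-7 - 8 + 6*49) + 49) - 9) - 90 = 96*(((-7 - 8 + 294) + 49) - 9) - 90 = 96*((279 + 49) - 9) - 90 = 96*(328 - 9) - 90 = 96*319 - 90 = 30624 - 90 = 30534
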